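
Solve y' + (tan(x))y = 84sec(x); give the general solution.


P(x) = tan(x) ⇒ μ = e^(∫tan(x)dx) = sec(x).
(sec(x) y)' = 84sec²(x) ⇒ sec(x) y = 84tan(x) + C.
Multiply by cos(x): y = 84sin(x) + C·cos(x).


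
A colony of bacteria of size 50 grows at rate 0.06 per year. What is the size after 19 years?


The ODE dP/dt = 0.06P has solution P(t) = P(0)e^(0.06t).
Substitute P(0) = 50 and t = 19: P(19) = 50 e^(1.14) ≈ 156.


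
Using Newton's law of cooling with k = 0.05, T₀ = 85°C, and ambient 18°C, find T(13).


Newton's law: dT/dt = -k(T - T_a) has solution T(t) = T_a + (T₀ - T_a)e^(-kt).
Plug in T_a = 18, T₀ = 85, k = 0.05, t = 13: T(13) = 18 + (67)e^(-0.65) ≈ 53.0°C.


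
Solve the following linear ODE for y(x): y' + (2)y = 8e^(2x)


P(x) = 2 ⇒ μ = e^(2x).
(μ y)' = 8e^(4x) ⇒ μ y = (8/4)e^(4x) + C.
Divide by μ: y = 2e^(2x) + Ce^(-2x).


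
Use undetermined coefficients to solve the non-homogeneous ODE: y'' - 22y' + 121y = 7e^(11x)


Characteristic polynomial (r - 11)² = 0; repeated root r = 11.
y_h = (C₁ + C₂x)e^(11x). Forcing matches the repeated root (resonance), so try y_p = Ax² e^(11x).
Substitute and solve for A: 2A = 7, so A = 7/2.
General solution: y = (C₁ + C₂x + (7/2)x²)e^(11x).


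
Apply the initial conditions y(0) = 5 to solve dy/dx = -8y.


General solution of y' = -8y is y = Ce^(-8x).
Apply y(0) = 5: C = 5.
Particular solution: y = 5e^(-8x).


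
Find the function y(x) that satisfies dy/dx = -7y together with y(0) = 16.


General solution of y' = -7y is y = Ce^(-7x).
Apply y(0) = 16: C = 16.
Particular solution: y = 16e^(-7x).


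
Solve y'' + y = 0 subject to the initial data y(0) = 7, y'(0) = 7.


Characteristic roots of r² + 1 = 0 are ±1i, so y = C₁cos(x) + C₂sin(x).
Apply y(0) = 7: C₁ = 7. Differentiate and apply y'(0) = 7: 1·C₂ = 7, so C₂ = 7.
Particular solution: y = 7cos(x) + 7sin(x).


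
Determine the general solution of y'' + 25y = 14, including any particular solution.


Homogeneous part: r² + 25 = 0 ⇒ r = ±5i, so y_h = C₁cos(5x) + C₂sin(5x).
Try constant y_p = A; plug in: 25A = 14 ⇒ A = 14/25.
General solution: y = C₁cos(5x) + C₂sin(5x) + 14/25.


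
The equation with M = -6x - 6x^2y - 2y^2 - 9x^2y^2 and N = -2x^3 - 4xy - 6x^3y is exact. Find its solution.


Check exactness: ∂M/∂y = -6x^2 - 4y - 18x^2y and ∂N/∂x = -6x^2 - 4y - 18x^2y; equal, so the equation is exact.
Integrate M with respect to x (treating y as constant): ∫M dx = -3x^2 - 2x^3y - 2xy^2 - 3x^3y^2 + h(y).
Differentiate w.r.t. y and set equal to N: all terms match, so h'(y) = 0 and h is a constant absorbed into C.
General solution: -3x^2 - 2x^3y - 2xy^2 - 3x^3y^2 = C.


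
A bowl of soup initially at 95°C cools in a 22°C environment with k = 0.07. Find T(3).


Newton's law: dT/dt = -k(T - T_a) has solution T(t) = T_a + (T₀ - T_a)e^(-kt).
Plug in T_a = 22, T₀ = 95, k = 0.07, t = 3: T(3) = 22 + (73)e^(-0.21) ≈ 81.2°C.


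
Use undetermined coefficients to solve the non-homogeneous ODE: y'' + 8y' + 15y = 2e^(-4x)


Characteristic roots of r² + 8r + 15 = 0 are -3, -5.
y_h = C₁e^(-3x) + C₂e^(-5x).
Forcing exponent -4 is not a characteristic root; try y_p = Ae^(-4x).
Substitute: A·(16 + (8)·-4 + (15)) = A·-1 = 2, so A = -2.
General solution: y = C₁e^(-3x) + C₂e^(-5x) - 2e^(-4x).


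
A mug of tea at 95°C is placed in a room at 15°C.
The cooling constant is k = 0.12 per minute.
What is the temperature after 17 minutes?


Newton's law: dT/dt = -k(T - T_a) has solution T(t) = T_a + (T₀ - T_a)e^(-kt).
Plug in T_a = 15, T₀ = 95, k = 0.12, t = 17: T(17) = 15 + (80)e^(-2.04) ≈ 25.4°C.


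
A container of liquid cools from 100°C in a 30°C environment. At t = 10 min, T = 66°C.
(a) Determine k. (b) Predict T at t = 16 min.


Newton's law: T(t) = T_a + (T₀ - T_a)e^(-kt).
(a) Use T(10) = 66: (66 - 30)/(100 - 30) = e^(-k·10), so k = -ln(0.514)/10 ≈ 0.0665.
(b) Apply k to t = 16: T(16) = 30 + (70)e^(-1.064) ≈ 54.2°C.


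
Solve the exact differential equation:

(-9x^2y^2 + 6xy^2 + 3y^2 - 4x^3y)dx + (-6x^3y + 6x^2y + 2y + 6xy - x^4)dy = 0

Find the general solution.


Check exactness: ∂M/∂y = -18x^2y + 12xy + 6y - 4x^3 and ∂N/∂x = -18x^2y + 12xy + 6y - 4x^3; equal, so the equation is exact.
Integrate M with respect to x (treating y as constant): ∫M dx = -3x^3y^2 + 3x^2y^2 + 3xy^2 - x^4y + h(y).
Differentiate w.r.t. y and set equal to N: the x-dependent terms already match, leaving h'(y) = 2y. Integrate: h(y) = y^2.
So F(x,y) = -3x^3y^2 + 3x^2y^2 + y^2 + 3xy^2 - x^4y.
General solution: -3x^3y^2 + 3x^2y^2 + y^2 + 3xy^2 - x^4y = C.


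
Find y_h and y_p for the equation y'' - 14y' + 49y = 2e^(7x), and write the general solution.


Characteristic polynomial (r - 7)² = 0; repeated root r = 7.
y_h = (C₁ + C₂x)e^(7x). Forcing matches the repeated root (resonance), so try y_p = Ax² e^(7x).
Substitute and solve for A: 2A = 2, so A = 1.
General solution: y = (C₁ + C₂x + x²)e^(7x).


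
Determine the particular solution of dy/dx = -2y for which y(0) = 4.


General solution of y' = -2y is y = Ce^(-2x).
Apply y(0) = 4: C = 4.
Particular solution: y = 4e^(-2x).


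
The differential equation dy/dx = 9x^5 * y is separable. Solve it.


Separate variables: dy/y = 9x^5 dx.
Integrate: ln|y| = (3/2)x^6 + C₀.
Exponentiate: y = Ce^((3/2)x^6).


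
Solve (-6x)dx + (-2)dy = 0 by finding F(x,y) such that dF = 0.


Check exactness: ∂M/∂y = 0 and ∂N/∂x = 0; equal, so the equation is exact.
Integrate M with respect to x (treating y as constant): ∫M dx = -3x^2 + h(y).
Differentiate w.r.t. y and set equal to N: the x-dependent terms already match, leaving h'(y) = -2. Integrate: h(y) = -2y.
So F(x,y) = -3x^2 - 2y.
General solution: -3x^2 - 2y = C.


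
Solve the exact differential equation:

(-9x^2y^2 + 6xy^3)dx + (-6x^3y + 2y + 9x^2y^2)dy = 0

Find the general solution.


Check exactness: ∂M/∂y = -18x^2y + 18xy^2 and ∂N/∂x = -18x^2y + 18xy^2; equal, so the equation is exact.
Integrate M with respect to x (treating y as constant): ∫M dx = -3x^3y^2 + 3x^2y^3 + h(y).
Differentiate w.r.t. y and set equal to N: the x-dependent terms already match, leaving h'(y) = 2y. Integrate: h(y) = y^2.
So F(x,y) = -3x^3y^2 + y^2 + 3x^2y^3.
General solution: -3x^3y^2 + y^2 + 3x^2y^3 = C.


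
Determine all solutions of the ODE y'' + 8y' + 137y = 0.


Characteristic equation: r² + 8r + 137 = 0.
Discriminant is negative; roots r = -4 ± 11i (complex conjugate pair).
General solution uses e^(α x)(C₁ cos(β x) + C₂ sin(β x)): y = e^(-4x)(C₁cos(11x) + C₂sin(11x)).


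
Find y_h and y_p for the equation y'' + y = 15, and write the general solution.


Homogeneous part: r² + 1 = 0 ⇒ r = ±1i, so y_h = C₁cos(x) + C₂sin(x).
Try constant y_p = A; plug in: 1A = 15 ⇒ A = 15.
General solution: y = C₁cos(x) + C₂sin(x) + 15.


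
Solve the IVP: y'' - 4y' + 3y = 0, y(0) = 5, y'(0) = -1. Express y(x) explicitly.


Characteristic roots of r² - 4r + 3 = 0 are 1, 3.
General solution y = c₁ e^(x) + c₂ e^(3x).
Apply y(0) = 5: c₁ + c₂ = 5. Apply y'(0) = -1: 1 c₁ + 3 c₂ = -1.
Solve: c₁ = 8, c₂ = -3.
Particular solution: y = 8e^(x) - 3e^(3x).


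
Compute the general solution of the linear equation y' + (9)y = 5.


P(x) = 9, Q(x) = 5; integrating factor μ = e^(9x).
(μ y)' = 5e^(9x) ⇒ μ y = (5/9)e^(9x) + C.
Divide by μ: y = 5/9 + Ce^(-9x).


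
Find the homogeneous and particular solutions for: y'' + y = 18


Homogeneous part: r² + 1 = 0 ⇒ r = ±1i, so y_h = C₁cos(x) + C₂sin(x).
Try constant y_p = A; plug in: 1A = 18 ⇒ A = 18.
General solution: y = C₁cos(x) + C₂sin(x) + 18.


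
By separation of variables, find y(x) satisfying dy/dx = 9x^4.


Integrate both sides with respect to x: y = ∫ 9x^4 dx = (9/5)x^5 + C.


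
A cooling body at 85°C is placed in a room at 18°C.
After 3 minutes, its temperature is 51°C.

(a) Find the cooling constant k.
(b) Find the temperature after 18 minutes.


Newton's law: T(t) = T_a + (T₀ - T_a)e^(-kt).
(a) Use T(3) = 51: (51 - 18)/(85 - 18) = e^(-k·3), so k = -ln(0.493)/3 ≈ 0.2361.
(b) Apply k to t = 18: T(18) = 18 + (67)e^(-4.249) ≈ 19.0°C.


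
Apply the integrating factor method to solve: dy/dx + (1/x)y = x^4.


P(x) = 1/x ⇒ μ = x^1.
(x^1 y)' = x^5 ⇒ x^1 y = x^6/(6) + C.
Solve for y: y = (1/6)x^5 + C/x^1.


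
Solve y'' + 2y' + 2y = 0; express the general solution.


Characteristic equation: r² + 2r + 2 = 0.
Discriminant is negative; roots r = -1 ± 1i (complex conjugate pair).
General solution uses e^(α x)(C₁ cos(β x) + C₂ sin(β x)): y = e^(-x)(C₁cos(x) + C₂sin(x)).


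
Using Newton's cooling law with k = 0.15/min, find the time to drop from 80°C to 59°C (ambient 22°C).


From T(t) = T_a + (T₀ - T_a)e^(-kt), set T(t) = 59:
(59 - 22) / (80 - 22) = e^(-0.15t), so t = -ln(0.638)/0.15 ≈ 3.0 minutes.


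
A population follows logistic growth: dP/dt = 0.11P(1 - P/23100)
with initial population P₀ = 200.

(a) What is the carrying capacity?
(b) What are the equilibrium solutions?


Logistic ODE dP/dt = 0.11P(1 - P/23100) has equilibria where dP/dt = 0, i.e. P = 0 or P = 23100.
The coefficient (1 - P/K) = 0 when P = K, identifying K = 23100 as the carrying capacity.
(a) K = 23100; (b) equilibria P = 0 and P = 23100.


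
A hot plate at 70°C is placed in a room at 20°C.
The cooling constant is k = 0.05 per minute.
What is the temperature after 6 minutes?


Newton's law: dT/dt = -k(T - T_a) has solution T(t) = T_a + (T₀ - T_a)e^(-kt).
Plug in T_a = 20, T₀ = 70, k = 0.05, t = 6: T(6) = 20 + (50)e^(-0.30) ≈ 57.0°C.


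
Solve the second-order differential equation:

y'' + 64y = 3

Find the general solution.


Homogeneous part: r² + 64 = 0 ⇒ r = ±8i, so y_h = C₁cos(8x) + C₂sin(8x).
Try constant y_p = A; plug in: 64A = 3 ⇒ A = 3/64.
General solution: y = C₁cos(8x) + C₂sin(8x) + 3/64.


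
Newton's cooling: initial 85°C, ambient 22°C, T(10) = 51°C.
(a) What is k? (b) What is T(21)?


Newton's law: T(t) = T_a + (T₀ - T_a)e^(-kt).
(a) Use T(10) = 51: (51 - 22)/(85 - 22) = e^(-k·10), so k = -ln(0.460)/10 ≈ 0.0776.
(b) Apply k to t = 21: T(21) = 22 + (63)e^(-1.629) ≈ 34.4°C.


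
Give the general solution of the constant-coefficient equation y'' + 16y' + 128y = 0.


Characteristic equation: r² + 16r + 128 = 0.
Discriminant is negative; roots r = -8 ± 8i (complex conjugate pair).
General solution uses e^(α x)(C₁ cos(β x) + C₂ sin(β x)): y = e^(-8x)(C₁cos(8x) + C₂sin(8x)).


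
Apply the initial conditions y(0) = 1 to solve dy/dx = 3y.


General solution of y' = 3y is y = Ce^(3x).
Apply y(0) = 1: C = 1.
Particular solution: y = e^(3x).


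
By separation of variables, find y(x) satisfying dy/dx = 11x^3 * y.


Separate variables: dy/y = 11x^3 dx.
Integrate: ln|y| = (11/4)x^4 + C₀.
Exponentiate: y = Ce^((11/4)x^4).


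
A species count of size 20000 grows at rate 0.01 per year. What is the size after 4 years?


The ODE dP/dt = 0.01P has solution P(t) = P(0)e^(0.01t).
Substitute P(0) = 20000 and t = 4: P(4) = 20000 e^(0.04) ≈ 20816.


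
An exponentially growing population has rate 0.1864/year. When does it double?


Exponential growth: P(t) = P₀ e^(0.1864t). Set P(t)/P₀ = 2: e^(0.1864t) = 2.
Solve: t = ln(2)/0.1864 ≈ 3.72 years.


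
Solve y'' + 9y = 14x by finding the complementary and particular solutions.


Homogeneous: r² + 9 = 0 ⇒ r = ±3i, y_h = C₁cos(3x) + C₂sin(3x).
Polynomial forcing; try y_p = Ax + B. Then y_p'' + 9 y_p = 9(Ax + B) = 14x, so B = 0 and A = 14/9.
General solution: y = C₁cos(3x) + C₂sin(3x) + (14/9)x.


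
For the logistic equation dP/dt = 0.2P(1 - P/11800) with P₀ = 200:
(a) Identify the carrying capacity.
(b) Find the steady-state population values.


Logistic ODE dP/dt = 0.2P(1 - P/11800) has equilibria where dP/dt = 0, i.e. P = 0 or P = 11800.
The coefficient (1 - P/K) = 0 when P = K, identifying K = 11800 as the carrying capacity.
(a) K = 11800; (b) equilibria P = 0 and P = 11800.


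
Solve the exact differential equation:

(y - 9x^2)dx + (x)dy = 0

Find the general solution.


Check exactness: ∂M/∂y = 1 and ∂N/∂x = 1; equal, so the equation is exact.
Integrate M with respect to x (treating y as constant): ∫M dx = xy - 3x^3 + h(y).
Differentiate w.r.t. y and set equal to N: all terms match, so h'(y) = 0 and h is a constant absorbed into C.
General solution: xy - 3x^3 = C.


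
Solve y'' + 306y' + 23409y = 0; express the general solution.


Characteristic equation: r² + 306r + 23409 = 0, i.e. (r + 153)² = 0.
Repeated root r = -153; include an x factor for the second linearly independent solution.
General solution: y = (C₁ + C₂x)e^(-153x).


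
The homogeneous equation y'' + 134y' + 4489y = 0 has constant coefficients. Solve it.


Characteristic equation: r² + 134r + 4489 = 0, i.e. (r + 67)² = 0.
Repeated root r = -67; include an x factor for the second linearly independent solution.
General solution: y = (C₁ + C₂x)e^(-67x).


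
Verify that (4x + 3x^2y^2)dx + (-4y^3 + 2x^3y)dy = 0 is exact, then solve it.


Check exactness: ∂M/∂y = 6x^2y and ∂N/∂x = 6x^2y; equal, so the equation is exact.
Integrate M with respect to x (treating y as constant): ∫M dx = 2x^2 + x^3y^2 + h(y).
Differentiate w.r.t. y and set equal to N: the x-dependent terms already match, leaving h'(y) = -4y^3. Integrate: h(y) = -y^4.
So F(x,y) = -y^4 + 2x^2 + x^3y^2.
General solution: -y^4 + 2x^2 + x^3y^2 = C.


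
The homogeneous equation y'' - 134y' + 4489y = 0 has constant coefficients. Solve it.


Characteristic equation: r² - 134r + 4489 = 0, i.e. (r - 67)² = 0.
Repeated root r = 67; include an x factor for the second linearly independent solution.
General solution: y = (C₁ + C₂x)e^(67x).


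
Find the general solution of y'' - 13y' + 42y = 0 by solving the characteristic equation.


Characteristic equation: r² - 13r + 42 = 0.
Factor: (r - 6)(r - 7) = 0 ⇒ r = 6, 7 (distinct real).
General solution: y = C₁e^(6x) + C₂e^(7x).


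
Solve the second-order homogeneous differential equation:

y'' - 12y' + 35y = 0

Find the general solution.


Characteristic equation: r² - 12r + 35 = 0.
Factor: (r - 5)(r - 7) = 0 ⇒ r = 5, 7 (distinct real).
General solution: y = C₁e^(5x) + C₂e^(7x).


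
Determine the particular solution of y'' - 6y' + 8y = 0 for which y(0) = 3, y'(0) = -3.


Characteristic roots of r² - 6r + 8 = 0 are 2, 4.
General solution y = c₁ e^(2x) + c₂ e^(4x).
Apply y(0) = 3: c₁ + c₂ = 3. Apply y'(0) = -3: 2 c₁ + 4 c₂ = -3.
Solve: c₁ = 15/2, c₂ = -9/2.
Particular solution: y = (15/2)e^(2x) - (9/2)e^(4x).


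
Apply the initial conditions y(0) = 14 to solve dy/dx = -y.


General solution of y' = -y is y = Ce^(-x).
Apply y(0) = 14: C = 14.
Particular solution: y = 14e^(-x).


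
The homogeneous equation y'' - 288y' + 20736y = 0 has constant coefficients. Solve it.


Characteristic equation: r² - 288r + 20736 = 0, i.e. (r - 144)² = 0.
Repeated root r = 144; include an x factor for the second linearly independent solution.
General solution: y = (C₁ + C₂x)e^(144x).


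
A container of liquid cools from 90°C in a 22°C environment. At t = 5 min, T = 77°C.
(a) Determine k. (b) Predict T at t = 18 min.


Newton's law: T(t) = T_a + (T₀ - T_a)e^(-kt).
(a) Use T(5) = 77: (77 - 22)/(90 - 22) = e^(-k·5), so k = -ln(0.809)/5 ≈ 0.0424.
(b) Apply k to t = 18: T(18) = 22 + (68)e^(-0.764) ≈ 53.7°C.


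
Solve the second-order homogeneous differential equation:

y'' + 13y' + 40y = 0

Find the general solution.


Characteristic equation: r² + 13r + 40 = 0.
Factor: (r + 5)(r + 8) = 0 ⇒ r = -5, -8 (distinct real).
General solution: y = C₁e^(-5x) + C₂e^(-8x).


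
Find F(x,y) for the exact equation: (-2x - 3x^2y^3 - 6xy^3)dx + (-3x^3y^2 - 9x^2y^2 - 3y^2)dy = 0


Check exactness: ∂M/∂y = -9x^2y^2 - 18xy^2 and ∂N/∂x = -9x^2y^2 - 18xy^2; equal, so the equation is exact.
Integrate M with respect to x (treating y as constant): ∫M dx = -x^2 - x^3y^3 - 3x^2y^3 + h(y).
Differentiate w.r.t. y and set equal to N: the x-dependent terms already match, leaving h'(y) = -3y^2. Integrate: h(y) = -y^3.
So F(x,y) = -x^2 - x^3y^3 - 3x^2y^3 - y^3.
General solution: -x^2 - x^3y^3 - 3x^2y^3 - y^3 = C.


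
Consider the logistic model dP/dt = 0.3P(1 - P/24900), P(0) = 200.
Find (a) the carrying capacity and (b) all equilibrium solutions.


Logistic ODE dP/dt = 0.3P(1 - P/24900) has equilibria where dP/dt = 0, i.e. P = 0 or P = 24900.
The coefficient (1 - P/K) = 0 when P = K, identifying K = 24900 as the carrying capacity.
(a) K = 24900; (b) equilibria P = 0 and P = 24900.


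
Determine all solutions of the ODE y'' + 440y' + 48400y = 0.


Characteristic equation: r² + 440r + 48400 = 0, i.e. (r + 220)² = 0.
Repeated root r = -220; include an x factor for the second linearly independent solution.
General solution: y = (C₁ + C₂x)e^(-220x).


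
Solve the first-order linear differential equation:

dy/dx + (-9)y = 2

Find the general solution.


P(x) = -9 ⇒ μ = e^(-9x).
(μ y)' = 2e^(-9x) ⇒ μ y = -(2/9)e^(-9x) + C.
Divide by μ: y = -2/9 + Ce^(9x).


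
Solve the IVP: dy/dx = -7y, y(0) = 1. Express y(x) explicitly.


General solution of y' = -7y is y = Ce^(-7x).
Apply y(0) = 1: C = 1.
Particular solution: y = e^(-7x).


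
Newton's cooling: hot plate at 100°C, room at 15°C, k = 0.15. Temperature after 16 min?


Newton's law: dT/dt = -k(T - T_a) has solution T(t) = T_a + (T₀ - T_a)e^(-kt).
Plug in T_a = 15, T₀ = 100, k = 0.15, t = 16: T(16) = 15 + (85)e^(-2.40) ≈ 22.7°C.


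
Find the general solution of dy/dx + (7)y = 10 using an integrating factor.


P(x) = 7, Q(x) = 10; integrating factor μ = e^(7x).
(μ y)' = 10e^(7x) ⇒ μ y = (10/7)e^(7x) + C.
Divide by μ: y = 10/7 + Ce^(-7x).


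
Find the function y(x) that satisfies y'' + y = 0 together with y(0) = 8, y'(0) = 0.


Characteristic roots of r² + 1 = 0 are ±1i, so y = C₁cos(x) + C₂sin(x).
Apply y(0) = 8: C₁ = 8. Differentiate and apply y'(0) = 0: 1·C₂ = 0, so C₂ = 0.
Particular solution: y = 8cos(x).


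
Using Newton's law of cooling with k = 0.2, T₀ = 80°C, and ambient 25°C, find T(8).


Newton's law: dT/dt = -k(T - T_a) has solution T(t) = T_a + (T₀ - T_a)e^(-kt).
Plug in T_a = 25, T₀ = 80, k = 0.2, t = 8: T(8) = 25 + (55)e^(-1.60) ≈ 36.1°C.


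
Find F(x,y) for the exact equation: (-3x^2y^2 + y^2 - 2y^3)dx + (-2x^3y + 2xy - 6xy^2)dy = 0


Check exactness: ∂M/∂y = -6x^2y + 2y - 6y^2 and ∂N/∂x = -6x^2y + 2y - 6y^2; equal, so the equation is exact.
Integrate M with respect to x (treating y as constant): ∫M dx = -x^3y^2 + xy^2 - 2xy^3 + h(y).
Differentiate w.r.t. y and set equal to N: all terms match, so h'(y) = 0 and h is a constant absorbed into C.
General solution: -x^3y^2 + xy^2 - 2xy^3 = C.


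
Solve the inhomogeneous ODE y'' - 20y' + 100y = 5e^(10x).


Characteristic polynomial (r - 10)² = 0; repeated root r = 10.
y_h = (C₁ + C₂x)e^(10x). Forcing matches the repeated root (resonance), so try y_p = Ax² e^(10x).
Substitute and solve for A: 2A = 5, so A = 5/2.
General solution: y = (C₁ + C₂x + (5/2)x²)e^(10x).


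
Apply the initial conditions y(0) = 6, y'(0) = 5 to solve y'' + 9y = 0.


Characteristic roots of r² + 9 = 0 are ±3i, so y = C₁cos(3x) + C₂sin(3x).
Apply y(0) = 6: C₁ = 6. Differentiate and apply y'(0) = 5: 3·C₂ = 5, so C₂ = 5/3.
Particular solution: y = 6cos(3x) + (5/3)sin(3x).


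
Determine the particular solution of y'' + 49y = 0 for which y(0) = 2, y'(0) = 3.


Characteristic roots of r² + 49 = 0 are ±7i, so y = C₁cos(7x) + C₂sin(7x).
Apply y(0) = 2: C₁ = 2. Differentiate and apply y'(0) = 3: 7·C₂ = 3, so C₂ = 3/7.
Particular solution: y = 2cos(7x) + (3/7)sin(7x).


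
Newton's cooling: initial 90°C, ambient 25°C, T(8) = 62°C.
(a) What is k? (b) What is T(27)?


Newton's law: T(t) = T_a + (T₀ - T_a)e^(-kt).
(a) Use T(8) = 62: (62 - 25)/(90 - 25) = e^(-k·8), so k = -ln(0.569)/8 ≈ 0.0704.
(b) Apply k to t = 27: T(27) = 25 + (65)e^(-1.902) ≈ 34.7°C.


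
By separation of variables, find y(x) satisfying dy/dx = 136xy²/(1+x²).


Separate: dy/y² = 136x/(1+x²) dx.
Integrate LHS: ∫ dy/y² = -1/y.
Integrate RHS via u = 1+x²: 68ln(1+x²) + C.
Result: -1/y = 68ln(1+x²) + C.


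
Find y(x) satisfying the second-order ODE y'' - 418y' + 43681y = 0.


Characteristic equation: r² - 418r + 43681 = 0, i.e. (r - 209)² = 0.
Repeated root r = 209; include an x factor for the second linearly independent solution.
General solution: y = (C₁ + C₂x)e^(209x).


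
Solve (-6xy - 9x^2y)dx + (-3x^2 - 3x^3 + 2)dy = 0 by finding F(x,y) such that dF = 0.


Check exactness: ∂M/∂y = -6x - 9x^2 and ∂N/∂x = -6x - 9x^2; equal, so the equation is exact.
Integrate M with respect to x (treating y as constant): ∫M dx = -3x^2y - 3x^3y + h(y).
Differentiate w.r.t. y and set equal to N: the x-dependent terms already match, leaving h'(y) = 2. Integrate: h(y) = 2y.
So F(x,y) = -3x^2y - 3x^3y + 2y.
General solution: -3x^2y - 3x^3y + 2y = C.


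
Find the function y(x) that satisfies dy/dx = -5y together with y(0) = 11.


General solution of y' = -5y is y = Ce^(-5x).
Apply y(0) = 11: C = 11.
Particular solution: y = 11e^(-5x).


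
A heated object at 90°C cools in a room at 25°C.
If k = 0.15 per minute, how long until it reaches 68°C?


From T(t) = T_a + (T₀ - T_a)e^(-kt), set T(t) = 68:
(68 - 25) / (90 - 25) = e^(-0.15t), so t = -ln(0.662)/0.15 ≈ 2.8 minutes.


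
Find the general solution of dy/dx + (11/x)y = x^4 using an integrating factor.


P(x) = 11/x ⇒ μ = x^11.
(x^11 y)' = x^15 ⇒ x^11 y = x^16/(16) + C.
Solve for y: y = (1/16)x^5 + C/x^11.


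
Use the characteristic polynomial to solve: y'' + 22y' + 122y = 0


Characteristic equation: r² + 22r + 122 = 0.
Discriminant is negative; roots r = -11 ± 1i (complex conjugate pair).
General solution uses e^(α x)(C₁ cos(β x) + C₂ sin(β x)): y = e^(-11x)(C₁cos(x) + C₂sin(x)).


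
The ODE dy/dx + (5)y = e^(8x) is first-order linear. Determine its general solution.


P(x) = 5 ⇒ μ = e^(5x).
(μ y)' = e^(13x) ⇒ μ y = e^(13x)/13 + C.
Divide by μ: y = (1/13)e^(8x) + Ce^(-5x).


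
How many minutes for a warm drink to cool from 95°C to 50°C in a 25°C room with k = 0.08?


From T(t) = T_a + (T₀ - T_a)e^(-kt), set T(t) = 50:
(50 - 25) / (95 - 25) = e^(-0.08t), so t = -ln(0.357)/0.08 ≈ 12.9 minutes.


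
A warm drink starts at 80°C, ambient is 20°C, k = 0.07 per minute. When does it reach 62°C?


From T(t) = T_a + (T₀ - T_a)e^(-kt), set T(t) = 62:
(62 - 20) / (80 - 20) = e^(-0.07t), so t = -ln(0.700)/0.07 ≈ 5.1 minutes.


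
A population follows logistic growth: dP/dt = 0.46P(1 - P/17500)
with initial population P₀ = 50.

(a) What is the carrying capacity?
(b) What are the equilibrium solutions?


Logistic ODE dP/dt = 0.46P(1 - P/17500) has equilibria where dP/dt = 0, i.e. P = 0 or P = 17500.
The coefficient (1 - P/K) = 0 when P = K, identifying K = 17500 as the carrying capacity.
(a) K = 17500; (b) equilibria P = 0 and P = 17500.


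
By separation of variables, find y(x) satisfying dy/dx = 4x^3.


Integrate both sides with respect to x: y = ∫ 4x^3 dx = x^4 + C.


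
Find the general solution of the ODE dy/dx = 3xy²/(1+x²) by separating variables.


Separate: dy/y² = 3x/(1+x²) dx.
Integrate LHS: ∫ dy/y² = -1/y.
Integrate RHS via u = 1+x²: (3/2)ln(1+x²) + C.
Result: -1/y = (3/2)ln(1+x²) + C.


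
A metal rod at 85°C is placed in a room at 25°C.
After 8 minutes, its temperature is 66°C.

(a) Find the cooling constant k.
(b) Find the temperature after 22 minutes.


Newton's law: T(t) = T_a + (T₀ - T_a)e^(-kt).
(a) Use T(8) = 66: (66 - 25)/(85 - 25) = e^(-k·8), so k = -ln(0.683)/8 ≈ 0.0476.
(b) Apply k to t = 22: T(22) = 25 + (60)e^(-1.047) ≈ 46.1°C.


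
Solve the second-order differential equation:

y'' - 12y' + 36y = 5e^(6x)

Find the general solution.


Characteristic polynomial (r - 6)² = 0; repeated root r = 6.
y_h = (C₁ + C₂x)e^(6x). Forcing matches the repeated root (resonance), so try y_p = Ax² e^(6x).
Substitute and solve for A: 2A = 5, so A = 5/2.
General solution: y = (C₁ + C₂x + (5/2)x²)e^(6x).


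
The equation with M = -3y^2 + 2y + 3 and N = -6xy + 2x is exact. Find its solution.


Check exactness: ∂M/∂y = -6y + 2 and ∂N/∂x = -6y + 2; equal, so the equation is exact.
Integrate M with respect to x (treating y as constant): ∫M dx = -3xy^2 + 2xy + 3x + h(y).
Differentiate w.r.t. y and set equal to N: all terms match, so h'(y) = 0 and h is a constant absorbed into C.
General solution: -3xy^2 + 2xy + 3x = C.


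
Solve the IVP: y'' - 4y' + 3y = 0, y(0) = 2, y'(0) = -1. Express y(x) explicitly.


Characteristic roots of r² - 4r + 3 = 0 are 1, 3.
General solution y = c₁ e^(x) + c₂ e^(3x).
Apply y(0) = 2: c₁ + c₂ = 2. Apply y'(0) = -1: 1 c₁ + 3 c₂ = -1.
Solve: c₁ = 7/2, c₂ = -3/2.
Particular solution: y = (7/2)e^(x) - (3/2)e^(3x).


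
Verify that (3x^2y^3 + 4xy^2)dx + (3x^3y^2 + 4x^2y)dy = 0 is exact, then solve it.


Check exactness: ∂M/∂y = 9x^2y^2 + 8xy and ∂N/∂x = 9x^2y^2 + 8xy; equal, so the equation is exact.
Integrate M with respect to x (treating y as constant): ∫M dx = x^3y^3 + 2x^2y^2 + h(y).
Differentiate w.r.t. y and set equal to N: all terms match, so h'(y) = 0 and h is a constant absorbed into C.
General solution: x^3y^3 + 2x^2y^2 = C.


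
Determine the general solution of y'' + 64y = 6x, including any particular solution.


Homogeneous: r² + 64 = 0 ⇒ r = ±8i, y_h = C₁cos(8x) + C₂sin(8x).
Polynomial forcing; try y_p = Ax + B. Then y_p'' + 64 y_p = 64(Ax + B) = 6x, so B = 0 and A = 3/32.
General solution: y = C₁cos(8x) + C₂sin(8x) + (3/32)x.


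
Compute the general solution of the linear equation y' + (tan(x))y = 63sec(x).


P(x) = tan(x) ⇒ μ = e^(∫tan(x)dx) = sec(x).
(sec(x) y)' = 63sec²(x) ⇒ sec(x) y = 63tan(x) + C.
Multiply by cos(x): y = 63sin(x) + C·cos(x).


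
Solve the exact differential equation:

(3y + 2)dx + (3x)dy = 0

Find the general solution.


Check exactness: ∂M/∂y = 3 and ∂N/∂x = 3; equal, so the equation is exact.
Integrate M with respect to x (treating y as constant): ∫M dx = 3xy + 2x + h(y).
Differentiate w.r.t. y and set equal to N: all terms match, so h'(y) = 0 and h is a constant absorbed into C.
General solution: 3xy + 2x = C.


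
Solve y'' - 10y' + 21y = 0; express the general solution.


Characteristic equation: r² - 10r + 21 = 0.
Factor: (r - 7)(r - 3) = 0 ⇒ r = 7, 3 (distinct real).
General solution: y = C₁e^(7x) + C₂e^(3x).


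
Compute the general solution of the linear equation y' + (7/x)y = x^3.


P(x) = 7/x ⇒ μ = x^7.
(x^7 y)' = x^7·x^3 = x^10.
Integrate: x^7 y = x^11/(11) + C.
Solve for y: y = (1/11)x^4 + C/x^7.


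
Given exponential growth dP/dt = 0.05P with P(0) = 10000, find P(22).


The ODE dP/dt = 0.05P has solution P(t) = P(0)e^(0.05t).
Substitute P(0) = 10000 and t = 22: P(22) = 10000 e^(1.10) ≈ 30042.


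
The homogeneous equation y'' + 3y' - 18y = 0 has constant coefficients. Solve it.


Characteristic equation: r² + 3r - 18 = 0.
Factor: (r + 6)(r - 3) = 0 ⇒ r = -6, 3 (distinct real).
General solution: y = C₁e^(-6x) + C₂e^(3x).


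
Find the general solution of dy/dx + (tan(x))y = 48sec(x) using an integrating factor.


P(x) = tan(x) ⇒ μ = e^(∫tan(x)dx) = sec(x).
(sec(x) y)' = 48sec²(x) ⇒ sec(x) y = 48tan(x) + C.
Multiply by cos(x): y = 48sin(x) + C·cos(x).


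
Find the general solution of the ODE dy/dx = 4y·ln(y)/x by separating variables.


Separate: dy/[y ln(y)] = 4 dx/x.
Substitute u = ln(y): du/u = 4 dx/x.
Integrate: ln|ln(y)| = 4ln|x| + C₀, hence ln(y) = C·x^4.


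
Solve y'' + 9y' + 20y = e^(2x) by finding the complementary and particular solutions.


Characteristic roots of r² + 9r + 20 = 0 are -4, -5.
y_h = C₁e^(-4x) + C₂e^(-5x).
Forcing exponent 2 is not a characteristic root; try y_p = Ae^(2x).
Substitute: A·(4 + (9)·2 + (20)) = A·42 = 1, so A = 1/42.
General solution: y = C₁e^(-4x) + C₂e^(-5x) + (1/42)e^(2x).


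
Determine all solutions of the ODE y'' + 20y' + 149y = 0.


Characteristic equation: r² + 20r + 149 = 0.
Discriminant is negative; roots r = -10 ± 7i (complex conjugate pair).
General solution uses e^(α x)(C₁ cos(β x) + C₂ sin(β x)): y = e^(-10x)(C₁cos(7x) + C₂sin(7x)).


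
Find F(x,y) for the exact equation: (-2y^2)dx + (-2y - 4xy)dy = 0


Check exactness: ∂M/∂y = -4y and ∂N/∂x = -4y; equal, so the equation is exact.
Integrate M with respect to x (treating y as constant): ∫M dx = -2xy^2 + h(y).
Differentiate w.r.t. y and set equal to N: the x-dependent terms already match, leaving h'(y) = -2y. Integrate: h(y) = -y^2.
So F(x,y) = -y^2 - 2xy^2.
General solution: -y^2 - 2xy^2 = C.


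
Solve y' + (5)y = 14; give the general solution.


P(x) = 5, Q(x) = 14; integrating factor μ = e^(5x).
(μ y)' = 14e^(5x) ⇒ μ y = (14/5)e^(5x) + C.
Divide by μ: y = 14/5 + Ce^(-5x).


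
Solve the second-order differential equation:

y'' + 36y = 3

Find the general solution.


Homogeneous part: r² + 36 = 0 ⇒ r = ±6i, so y_h = C₁cos(6x) + C₂sin(6x).
Try constant y_p = A; plug in: 36A = 3 ⇒ A = 1/12.
General solution: y = C₁cos(6x) + C₂sin(6x) + 1/12.


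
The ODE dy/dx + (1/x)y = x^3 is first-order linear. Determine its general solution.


P(x) = 1/x ⇒ μ = x^1.
(x^1 y)' = x^1·x^3 = x^4.
Integrate: x^1 y = x^5/(5) + C.
Solve for y: y = (1/5)x^4 + C/x^1.


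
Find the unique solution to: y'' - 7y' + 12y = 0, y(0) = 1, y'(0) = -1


Characteristic roots of r² - 7r + 12 = 0 are 3, 4.
General solution y = c₁ e^(3x) + c₂ e^(4x).
Apply y(0) = 1: c₁ + c₂ = 1. Apply y'(0) = -1: 3 c₁ + 4 c₂ = -1.
Solve: c₁ = 5, c₂ = -4.
Particular solution: y = 5e^(3x) - 4e^(4x).


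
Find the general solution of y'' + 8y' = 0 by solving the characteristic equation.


Characteristic equation: r² + 8r = 0.
Factor: (r - 0)(r + 8) = 0 ⇒ r = 0, -8 (distinct real).
General solution: y = C₁ + C₂e^(-8x).


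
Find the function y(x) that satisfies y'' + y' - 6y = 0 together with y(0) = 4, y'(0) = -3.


Characteristic roots of r² + r - 6 = 0 are -3, 2.
General solution y = c₁ e^(-3x) + c₂ e^(2x).
Apply y(0) = 4: c₁ + c₂ = 4. Apply y'(0) = -3: -3 c₁ + 2 c₂ = -3.
Solve: c₁ = 11/5, c₂ = 9/5.
Particular solution: y = (11/5)e^(-3x) + (9/5)e^(2x).


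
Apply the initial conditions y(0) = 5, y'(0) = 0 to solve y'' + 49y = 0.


Characteristic roots of r² + 49 = 0 are ±7i, so y = C₁cos(7x) + C₂sin(7x).
Apply y(0) = 5: C₁ = 5. Differentiate and apply y'(0) = 0: 7·C₂ = 0, so C₂ = 0.
Particular solution: y = 5cos(7x).


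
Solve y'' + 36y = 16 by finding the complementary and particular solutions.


Homogeneous part: r² + 36 = 0 ⇒ r = ±6i, so y_h = C₁cos(6x) + C₂sin(6x).
Try constant y_p = A; plug in: 36A = 16 ⇒ A = 4/9.
General solution: y = C₁cos(6x) + C₂sin(6x) + 4/9.


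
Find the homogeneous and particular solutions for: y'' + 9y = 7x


Homogeneous: r² + 9 = 0 ⇒ r = ±3i, y_h = C₁cos(3x) + C₂sin(3x).
Polynomial forcing; try y_p = Ax + B. Then y_p'' + 9 y_p = 9(Ax + B) = 7x, so B = 0 and A = 7/9.
General solution: y = C₁cos(3x) + C₂sin(3x) + (7/9)x.


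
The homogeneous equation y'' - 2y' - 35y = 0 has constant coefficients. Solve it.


Characteristic equation: r² - 2r - 35 = 0.
Factor: (r + 5)(r - 7) = 0 ⇒ r = -5, 7 (distinct real).
General solution: y = C₁e^(-5x) + C₂e^(7x).


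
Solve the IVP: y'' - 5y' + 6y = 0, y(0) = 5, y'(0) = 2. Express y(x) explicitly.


Characteristic roots of r² - 5r + 6 = 0 are 2, 3.
General solution y = c₁ e^(2x) + c₂ e^(3x).
Apply y(0) = 5: c₁ + c₂ = 5. Apply y'(0) = 2: 2 c₁ + 3 c₂ = 2.
Solve: c₁ = 13, c₂ = -8.
Particular solution: y = 13e^(2x) - 8e^(3x).


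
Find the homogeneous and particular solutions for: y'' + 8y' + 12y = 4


Characteristic roots of r² + 8r + 12 = 0 are -6, -2.
y_h = C₁e^(-6x) + C₂e^(-2x).
Constant forcing; try y_p = A. Then 12A = 4 ⇒ A = 1/3.
General solution: y = C₁e^(-6x) + C₂e^(-2x) + 1/3.


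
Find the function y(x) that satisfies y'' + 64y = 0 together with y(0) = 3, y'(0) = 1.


Characteristic roots of r² + 64 = 0 are ±8i, so y = C₁cos(8x) + C₂sin(8x).
Apply y(0) = 3: C₁ = 3. Differentiate and apply y'(0) = 1: 8·C₂ = 1, so C₂ = 1/8.
Particular solution: y = 3cos(8x) + (1/8)sin(8x).


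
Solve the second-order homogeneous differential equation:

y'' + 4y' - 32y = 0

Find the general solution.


Characteristic equation: r² + 4r - 32 = 0.
Factor: (r - 4)(r + 8) = 0 ⇒ r = 4, -8 (distinct real).
General solution: y = C₁e^(4x) + C₂e^(-8x).


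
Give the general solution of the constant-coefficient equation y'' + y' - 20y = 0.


Characteristic equation: r² + r - 20 = 0.
Factor: (r - 4)(r + 5) = 0 ⇒ r = 4, -5 (distinct real).
General solution: y = C₁e^(4x) + C₂e^(-5x).


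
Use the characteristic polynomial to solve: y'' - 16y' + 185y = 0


Characteristic equation: r² - 16r + 185 = 0.
Discriminant is negative; roots r = 8 ± 11i (complex conjugate pair).
General solution uses e^(α x)(C₁ cos(β x) + C₂ sin(β x)): y = e^(8x)(C₁cos(11x) + C₂sin(11x)).


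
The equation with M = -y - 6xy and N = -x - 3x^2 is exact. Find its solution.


Check exactness: ∂M/∂y = -1 - 6x and ∂N/∂x = -1 - 6x; equal, so the equation is exact.
Integrate M with respect to x (treating y as constant): ∫M dx = -xy - 3x^2y + h(y).
Differentiate w.r.t. y and set equal to N: all terms match, so h'(y) = 0 and h is a constant absorbed into C.
General solution: -xy - 3x^2y = C.


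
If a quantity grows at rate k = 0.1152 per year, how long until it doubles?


Exponential growth: P(t) = P₀ e^(0.1152t). Set P(t)/P₀ = 2: e^(0.1152t) = 2.
Solve: t = ln(2)/0.1152 ≈ 6.02 years.


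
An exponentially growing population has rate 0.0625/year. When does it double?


Exponential growth: P(t) = P₀ e^(0.0625t). Set P(t)/P₀ = 2: e^(0.0625t) = 2.
Solve: t = ln(2)/0.0625 ≈ 11.09 years.


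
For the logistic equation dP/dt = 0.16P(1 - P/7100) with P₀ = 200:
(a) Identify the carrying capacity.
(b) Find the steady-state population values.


Logistic ODE dP/dt = 0.16P(1 - P/7100) has equilibria where dP/dt = 0, i.e. P = 0 or P = 7100.
The coefficient (1 - P/K) = 0 when P = K, identifying K = 7100 as the carrying capacity.
(a) K = 7100; (b) equilibria P = 0 and P = 7100.


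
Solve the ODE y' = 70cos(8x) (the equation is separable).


g(y) = 1, so integrate directly: y = ∫ 70cos(8x) dx = (35/4)sin(8x) + C.


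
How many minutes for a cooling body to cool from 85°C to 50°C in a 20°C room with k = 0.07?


From T(t) = T_a + (T₀ - T_a)e^(-kt), set T(t) = 50:
(50 - 20) / (85 - 20) = e^(-0.07t), so t = -ln(0.462)/0.07 ≈ 11.0 minutes.


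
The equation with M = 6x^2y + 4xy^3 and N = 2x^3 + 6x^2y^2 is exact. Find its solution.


Check exactness: ∂M/∂y = 6x^2 + 12xy^2 and ∂N/∂x = 6x^2 + 12xy^2; equal, so the equation is exact.
Integrate M with respect to x (treating y as constant): ∫M dx = 2x^3y + 2x^2y^3 + h(y).
Differentiate w.r.t. y and set equal to N: all terms match, so h'(y) = 0 and h is a constant absorbed into C.
General solution: 2x^3y + 2x^2y^3 = C.


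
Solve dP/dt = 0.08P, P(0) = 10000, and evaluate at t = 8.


The ODE dP/dt = 0.08P has solution P(t) = P(0)e^(0.08t).
Substitute P(0) = 10000 and t = 8: P(8) = 10000 e^(0.64) ≈ 18965.


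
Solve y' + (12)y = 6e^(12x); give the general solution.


P(x) = 12 ⇒ μ = e^(12x).
(μ y)' = 6e^(24x) ⇒ μ y = (6/24)e^(24x) + C.
Divide by μ: y = (1/4)e^(12x) + Ce^(-12x).


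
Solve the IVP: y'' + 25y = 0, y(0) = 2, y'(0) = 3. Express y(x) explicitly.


Characteristic roots of r² + 25 = 0 are ±5i, so y = C₁cos(5x) + C₂sin(5x).
Apply y(0) = 2: C₁ = 2. Differentiate and apply y'(0) = 3: 5·C₂ = 3, so C₂ = 3/5.
Particular solution: y = 2cos(5x) + (3/5)sin(5x).


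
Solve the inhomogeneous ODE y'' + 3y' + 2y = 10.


Characteristic roots of r² + 3r + 2 = 0 are -2, -1.
y_h = C₁e^(-2x) + C₂e^(-x).
Constant forcing; try y_p = A. Then 2A = 10 ⇒ A = 5.
General solution: y = C₁e^(-2x) + C₂e^(-x) + 5.


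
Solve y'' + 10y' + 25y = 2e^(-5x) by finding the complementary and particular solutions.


Characteristic polynomial (r + 5)² = 0; repeated root r = -5.
y_h = (C₁ + C₂x)e^(-5x). Forcing matches the repeated root (resonance), so try y_p = Ax² e^(-5x).
Substitute and solve for A: 2A = 2, so A = 1.
General solution: y = (C₁ + C₂x + x²)e^(-5x).


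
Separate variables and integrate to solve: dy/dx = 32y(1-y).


Separate: dy/[y(1-y)] = 32 dx.
Partial fractions: 1/[y(1-y)] = 1/y + 1/(1-y).
Integrate: ln|y/(1-y)| = 32x + C₀.
Solve for y: y = 1/(1 + Ce^(-32x)).


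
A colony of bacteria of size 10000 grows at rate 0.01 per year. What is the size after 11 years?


The ODE dP/dt = 0.01P has solution P(t) = P(0)e^(0.01t).
Substitute P(0) = 10000 and t = 11: P(11) = 10000 e^(0.11) ≈ 11163.


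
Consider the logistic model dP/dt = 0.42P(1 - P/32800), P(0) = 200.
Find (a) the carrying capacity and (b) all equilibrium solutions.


Logistic ODE dP/dt = 0.42P(1 - P/32800) has equilibria where dP/dt = 0, i.e. P = 0 or P = 32800.
The coefficient (1 - P/K) = 0 when P = K, identifying K = 32800 as the carrying capacity.
(a) K = 32800; (b) equilibria P = 0 and P = 32800.


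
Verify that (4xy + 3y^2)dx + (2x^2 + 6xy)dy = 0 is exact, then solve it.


Check exactness: ∂M/∂y = 4x + 6y and ∂N/∂x = 4x + 6y; equal, so the equation is exact.
Integrate M with respect to x (treating y as constant): ∫M dx = 2x^2y + 3xy^2 + h(y).
Differentiate w.r.t. y and set equal to N: all terms match, so h'(y) = 0 and h is a constant absorbed into C.
General solution: 2x^2y + 3xy^2 = C.


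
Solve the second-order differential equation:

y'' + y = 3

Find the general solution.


Homogeneous part: r² + 1 = 0 ⇒ r = ±1i, so y_h = C₁cos(x) + C₂sin(x).
Try constant y_p = A; plug in: 1A = 3 ⇒ A = 3.
General solution: y = C₁cos(x) + C₂sin(x) + 3.


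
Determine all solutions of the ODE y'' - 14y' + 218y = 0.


Characteristic equation: r² - 14r + 218 = 0.
Discriminant is negative; roots r = 7 ± 13i (complex conjugate pair).
General solution uses e^(α x)(C₁ cos(β x) + C₂ sin(β x)): y = e^(7x)(C₁cos(13x) + C₂sin(13x)).


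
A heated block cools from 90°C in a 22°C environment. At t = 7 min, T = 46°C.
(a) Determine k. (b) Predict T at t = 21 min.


Newton's law: T(t) = T_a + (T₀ - T_a)e^(-kt).
(a) Use T(7) = 46: (46 - 22)/(90 - 22) = e^(-k·7), so k = -ln(0.353)/7 ≈ 0.1488.
(b) Apply k to t = 21: T(21) = 22 + (68)e^(-3.124) ≈ 25.0°C.


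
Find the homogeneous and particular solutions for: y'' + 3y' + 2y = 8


Characteristic roots of r² + 3r + 2 = 0 are -2, -1.
y_h = C₁e^(-2x) + C₂e^(-x).
Constant forcing; try y_p = A. Then 2A = 8 ⇒ A = 4.
General solution: y = C₁e^(-2x) + C₂e^(-x) + 4.


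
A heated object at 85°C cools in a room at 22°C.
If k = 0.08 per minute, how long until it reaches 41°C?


From T(t) = T_a + (T₀ - T_a)e^(-kt), set T(t) = 41:
(41 - 22) / (85 - 22) = e^(-0.08t), so t = -ln(0.302)/0.08 ≈ 15.0 minutes.


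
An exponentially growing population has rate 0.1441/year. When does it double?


Exponential growth: P(t) = P₀ e^(0.1441t). Set P(t)/P₀ = 2: e^(0.1441t) = 2.
Solve: t = ln(2)/0.1441 ≈ 4.81 years.
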